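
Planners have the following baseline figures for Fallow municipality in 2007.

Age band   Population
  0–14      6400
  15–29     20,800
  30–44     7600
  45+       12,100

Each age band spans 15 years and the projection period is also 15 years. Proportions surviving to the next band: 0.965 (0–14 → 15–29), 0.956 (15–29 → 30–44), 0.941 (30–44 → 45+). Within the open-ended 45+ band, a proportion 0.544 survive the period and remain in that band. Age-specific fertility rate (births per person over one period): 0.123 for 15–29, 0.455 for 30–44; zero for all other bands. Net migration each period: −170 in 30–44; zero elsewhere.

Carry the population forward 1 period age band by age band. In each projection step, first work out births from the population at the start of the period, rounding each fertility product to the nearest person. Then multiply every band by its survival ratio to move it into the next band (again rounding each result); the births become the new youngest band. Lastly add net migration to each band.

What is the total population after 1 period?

45641

[period 1]
Births: 20800 * 0.123 = 2558  |  7600 * 0.455 = 3458 ⇒ total 6016
15–29: 6400 * 0.965 = 6176
30–44: 20800 * 0.956 = 19885
45+: 7600 * 0.941 + 12100 * 0.544 = 7152 + 6582 = 13734
Net migration: 30–44 − 170 → 19715
End of period: [6016, 6176, 19715, 13734]
Total after period 1: 6016 + 6176 + 19715 + 13734 = 45641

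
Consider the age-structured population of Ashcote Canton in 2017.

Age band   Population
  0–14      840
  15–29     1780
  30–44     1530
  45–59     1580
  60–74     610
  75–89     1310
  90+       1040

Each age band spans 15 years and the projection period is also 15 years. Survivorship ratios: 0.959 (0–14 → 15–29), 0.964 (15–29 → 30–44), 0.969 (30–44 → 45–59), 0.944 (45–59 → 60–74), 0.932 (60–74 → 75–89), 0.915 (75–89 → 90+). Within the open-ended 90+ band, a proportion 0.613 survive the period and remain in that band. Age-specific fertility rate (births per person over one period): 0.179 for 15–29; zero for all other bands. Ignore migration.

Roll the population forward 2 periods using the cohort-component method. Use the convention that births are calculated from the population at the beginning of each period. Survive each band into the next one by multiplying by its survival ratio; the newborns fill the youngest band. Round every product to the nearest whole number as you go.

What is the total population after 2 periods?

Let group 1 be 0–14 through group 7 = 90+.
[period 1]
Births: 1780 × 0.179 = 319
Group 2: 840 × 0.959 = 806
Group 3: 1780 × 0.964 = 1716
Group 4: 1530 × 0.969 = 1483
Group 5: 1580 × 0.944 = 1492
Group 6: 610 × 0.932 = 569
Group 7: 1310 × 0.915 + 1040 × 0.613 = 1199 + 638 = 1837
End of period: [319, 806, 1716, 1483, 1492, 569, 1837]
[period 2]
Births: 806 × 0.179 = 144
Group 2: 319 × 0.959 = 306
Group 3: 806 × 0.964 = 777
Group 4: 1716 × 0.969 = 1663
Group 5: 1483 × 0.944 = 1400
Group 6: 1492 × 0.932 = 1391
Group 7: 569 × 0.915 + 1837 × 0.613 = 521 + 1126 = 1647
End of period: [144, 306, 777, 1663, 1400, 1391, 1647]
Total after period 2: 144 + 306 + 777 + 1663 + 1400 + 1391 + 1647 = 7328

7328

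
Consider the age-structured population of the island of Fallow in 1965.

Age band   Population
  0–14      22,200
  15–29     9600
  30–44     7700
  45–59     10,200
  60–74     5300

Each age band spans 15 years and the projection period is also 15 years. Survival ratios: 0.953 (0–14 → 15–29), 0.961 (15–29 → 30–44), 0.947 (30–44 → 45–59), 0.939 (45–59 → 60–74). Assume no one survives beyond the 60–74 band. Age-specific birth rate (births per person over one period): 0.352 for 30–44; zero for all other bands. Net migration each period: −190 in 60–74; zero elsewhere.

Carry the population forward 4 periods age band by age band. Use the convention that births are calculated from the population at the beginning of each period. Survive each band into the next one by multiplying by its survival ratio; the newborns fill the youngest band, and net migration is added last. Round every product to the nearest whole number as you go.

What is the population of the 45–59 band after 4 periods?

Let band 1 be 0–14 through band 5 = 60–74.
— Period 1 —
Births: 7700 × 0.352 = 2710
Band 2: 22200 × 0.953 = 21157
Band 3: 9600 × 0.961 = 9226
Band 4: 7700 × 0.947 = 7292
Band 5: 10200 × 0.939 = 9578
Net migration: Band 5 − 190 → 9388
Giving 2710 / 21157 / 9226 / 7292 / 9388.
— Period 2 —
Births: 9226 × 0.352 = 3248
Band 2: 2710 × 0.953 = 2583
Band 3: 21157 × 0.961 = 20332
Band 4: 9226 × 0.947 = 8737
Band 5: 7292 × 0.939 = 6847
Net migration: Band 5 − 190 → 6657
Giving 3248 / 2583 / 20332 / 8737 / 6657.
— Period 3 —
Births: 20332 × 0.352 = 7157
Band 2: 3248 × 0.953 = 3095
Band 3: 2583 × 0.961 = 2482
Band 4: 20332 × 0.947 = 19254
Band 5: 8737 × 0.939 = 8204
Net migration: Band 5 − 190 → 8014
Giving 7157 / 3095 / 2482 / 19254 / 8014.
— Period 4 —
Births: 2482 × 0.352 = 874
Band 2: 7157 × 0.953 = 6821
Band 3: 3095 × 0.961 = 2974
Band 4: 2482 × 0.947 = 2350
Band 5: 19254 × 0.939 = 18080
Net migration: Band 5 − 190 → 17890
Giving 874 / 6821 / 2974 / 2350 / 17890.

2350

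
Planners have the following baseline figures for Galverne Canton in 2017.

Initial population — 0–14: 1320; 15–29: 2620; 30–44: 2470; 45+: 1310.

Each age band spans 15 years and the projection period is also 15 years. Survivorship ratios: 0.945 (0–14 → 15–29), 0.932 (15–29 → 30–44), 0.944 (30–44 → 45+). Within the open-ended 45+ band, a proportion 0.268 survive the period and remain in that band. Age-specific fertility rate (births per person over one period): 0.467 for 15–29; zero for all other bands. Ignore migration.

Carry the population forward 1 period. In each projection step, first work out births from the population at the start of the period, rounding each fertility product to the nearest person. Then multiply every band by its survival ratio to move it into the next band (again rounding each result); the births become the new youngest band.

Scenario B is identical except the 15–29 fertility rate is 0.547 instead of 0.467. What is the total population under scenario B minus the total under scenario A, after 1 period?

[period 1]
Births: 2620 * 0.467 = 1224
15–29: 1320 * 0.945 = 1247
30–44: 2620 * 0.932 = 2442
45+: 2470 * 0.944 + 1310 * 0.268 = 2332 + 351 = 2683
→ [1224, 1247, 2442, 2683]
Scenario A total after 1 period: 7596
Scenario B projection —
[period 1]
Births: 2620 * 0.547 = 1433
15–29: 1320 * 0.945 = 1247
30–44: 2620 * 0.932 = 2442
45+: 2470 * 0.944 + 1310 * 0.268 = 2332 + 351 = 2683
→ [1433, 1247, 2442, 2683]
Scenario B total after 1 period: 7805
Difference B − A = 7805 − 7596 = 209

209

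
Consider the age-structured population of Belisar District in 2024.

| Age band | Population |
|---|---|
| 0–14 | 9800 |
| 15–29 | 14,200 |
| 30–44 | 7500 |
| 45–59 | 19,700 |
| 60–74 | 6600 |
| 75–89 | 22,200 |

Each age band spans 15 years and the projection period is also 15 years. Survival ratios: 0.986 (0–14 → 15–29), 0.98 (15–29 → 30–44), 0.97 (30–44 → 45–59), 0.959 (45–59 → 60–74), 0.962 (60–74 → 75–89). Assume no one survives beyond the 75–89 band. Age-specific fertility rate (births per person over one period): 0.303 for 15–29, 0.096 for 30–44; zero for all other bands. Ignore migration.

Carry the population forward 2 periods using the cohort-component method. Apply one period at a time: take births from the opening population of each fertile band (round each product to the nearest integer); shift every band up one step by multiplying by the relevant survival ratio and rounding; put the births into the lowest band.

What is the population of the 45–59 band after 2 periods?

13499

Let band 1 be 0–14 through band 6 = 75–89.
Period 1.
Births: 14200 × 0.303 = 4303, 7500 × 0.096 = 720 ⇒ total 5023
Band 2: 9800 × 0.986 = 9663
Band 3: 14200 × 0.98 = 13916
Band 4: 7500 × 0.97 = 7275
Band 5: 19700 × 0.959 = 18892
Band 6: 6600 × 0.962 = 6349
Population now: 0–14=5023, 15–29=9663, 30–44=13916, 45–59=7275, 60–74=18892, 75–89=6349
Period 2.
Births: 9663 × 0.303 = 2928, 13916 × 0.096 = 1336 ⇒ total 4264
Band 2: 5023 × 0.986 = 4953
Band 3: 9663 × 0.98 = 9470
Band 4: 13916 × 0.97 = 13499
Band 5: 7275 × 0.959 = 6977
Band 6: 18892 × 0.962 = 18174
Population now: 0–14=4264, 15–29=4953, 30–44=9470, 45–59=13499, 60–74=6977, 75–89=18174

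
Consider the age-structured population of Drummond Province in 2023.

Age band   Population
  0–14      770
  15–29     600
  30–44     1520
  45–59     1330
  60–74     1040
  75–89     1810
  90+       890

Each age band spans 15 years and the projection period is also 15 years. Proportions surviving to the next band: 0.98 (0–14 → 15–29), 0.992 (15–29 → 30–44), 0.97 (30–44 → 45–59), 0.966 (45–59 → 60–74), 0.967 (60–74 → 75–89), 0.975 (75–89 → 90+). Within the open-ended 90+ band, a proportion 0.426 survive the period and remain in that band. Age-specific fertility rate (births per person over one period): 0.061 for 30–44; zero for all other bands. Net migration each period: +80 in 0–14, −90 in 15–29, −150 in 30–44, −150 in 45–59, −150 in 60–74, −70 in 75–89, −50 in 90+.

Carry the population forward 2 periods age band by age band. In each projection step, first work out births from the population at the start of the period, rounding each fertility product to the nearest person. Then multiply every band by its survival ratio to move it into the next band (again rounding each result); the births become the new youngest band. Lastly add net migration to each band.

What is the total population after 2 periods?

4891

Numbering the groups 1..7 from youngest to oldest:
[period 1]
Births: 1520 × 0.061 = 93
Group 2: 770 × 0.98 = 755
Group 3: 600 × 0.992 = 595
Group 4: 1520 × 0.97 = 1474
Group 5: 1330 × 0.966 = 1285
Group 6: 1040 × 0.967 = 1006
Group 7: 1810 × 0.975 + 890 × 0.426 = 1765 + 379 = 2144
Net migration: Group 1 + 80 → 173; Group 2 − 90 → 665; Group 3 − 150 → 445; Group 4 − 150 → 1324; Group 5 − 150 → 1135; Group 6 − 70 → 936; Group 7 − 50 → 2094
End of period: [173, 665, 445, 1324, 1135, 936, 2094]
[period 2]
Births: 445 × 0.061 = 27
Group 2: 173 × 0.98 = 170
Group 3: 665 × 0.992 = 660
Group 4: 445 × 0.97 = 432
Group 5: 1324 × 0.966 = 1279
Group 6: 1135 × 0.967 = 1098
Group 7: 936 × 0.975 + 2094 × 0.426 = 913 + 892 = 1805
Net migration: Group 1 + 80 → 107; Group 2 − 90 → 80; Group 3 − 150 → 510; Group 4 − 150 → 282; Group 5 − 150 → 1129; Group 6 − 70 → 1028; Group 7 − 50 → 1755
End of period: [107, 80, 510, 282, 1129, 1028, 1755]
Total after period 2: 107 + 80 + 510 + 282 + 1129 + 1028 + 1755 = 4891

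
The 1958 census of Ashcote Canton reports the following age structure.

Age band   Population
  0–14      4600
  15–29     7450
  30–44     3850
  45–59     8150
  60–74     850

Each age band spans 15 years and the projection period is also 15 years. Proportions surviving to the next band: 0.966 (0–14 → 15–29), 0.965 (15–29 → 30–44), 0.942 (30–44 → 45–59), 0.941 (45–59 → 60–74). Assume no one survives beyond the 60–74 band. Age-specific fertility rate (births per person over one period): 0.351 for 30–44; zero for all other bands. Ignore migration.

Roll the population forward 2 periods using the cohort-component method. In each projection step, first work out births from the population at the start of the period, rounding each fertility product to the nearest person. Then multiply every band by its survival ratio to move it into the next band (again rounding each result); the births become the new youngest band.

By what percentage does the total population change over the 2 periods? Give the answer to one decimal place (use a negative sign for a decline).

After projecting period 1:
Births: 3850 * 0.351 = 1351
15–29: 4600 * 0.966 = 4444
30–44: 7450 * 0.965 = 7189
45–59: 3850 * 0.942 = 3627
60–74: 8150 * 0.941 = 7669
→ [1351, 4444, 7189, 3627, 7669]
After projecting period 2:
Births: 7189 * 0.351 = 2523
15–29: 1351 * 0.966 = 1305
30–44: 4444 * 0.965 = 4288
45–59: 7189 * 0.942 = 6772
60–74: 3627 * 0.941 = 3413
→ [2523, 1305, 4288, 6772, 3413]
Total: 24900 → 18301; change = -6599; percentage change = -26.5%

-26.5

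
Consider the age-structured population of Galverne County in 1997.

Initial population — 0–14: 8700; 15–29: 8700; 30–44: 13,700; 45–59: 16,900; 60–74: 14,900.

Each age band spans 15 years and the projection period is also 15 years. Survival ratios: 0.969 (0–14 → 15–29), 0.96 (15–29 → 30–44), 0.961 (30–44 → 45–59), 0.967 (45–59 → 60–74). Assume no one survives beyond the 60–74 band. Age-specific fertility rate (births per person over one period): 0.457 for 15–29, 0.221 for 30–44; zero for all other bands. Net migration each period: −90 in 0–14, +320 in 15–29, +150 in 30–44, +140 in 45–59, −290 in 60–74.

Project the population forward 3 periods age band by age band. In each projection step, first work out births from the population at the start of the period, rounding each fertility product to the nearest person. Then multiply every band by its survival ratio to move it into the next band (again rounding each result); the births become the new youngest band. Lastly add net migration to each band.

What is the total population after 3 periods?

Numbering the groups 1..5 from youngest to oldest:
Period 1:
Births: 8700 * 0.457 = 3976  |  13700 * 0.221 = 3028 → 7004
Group 2: 8700 * 0.969 = 8430
Group 3: 8700 * 0.96 = 8352
Group 4: 13700 * 0.961 = 13166
Group 5: 16900 * 0.967 = 16342
Net migration: Group 1 − 90 → 6914; Group 2 + 320 → 8750; Group 3 + 150 → 8502; Group 4 + 140 → 13306; Group 5 − 290 → 16052
→ [6914, 8750, 8502, 13306, 16052]
Period 2:
Births: 8750 * 0.457 = 3999  |  8502 * 0.221 = 1879 → 5878
Group 2: 6914 * 0.969 = 6700
Group 3: 8750 * 0.96 = 8400
Group 4: 8502 * 0.961 = 8170
Group 5: 13306 * 0.967 = 12867
Net migration: Group 1 − 90 → 5788; Group 2 + 320 → 7020; Group 3 + 150 → 8550; Group 4 + 140 → 8310; Group 5 − 290 → 12577
→ [5788, 7020, 8550, 8310, 12577]
Period 3:
Births: 7020 * 0.457 = 3208  |  8550 * 0.221 = 1890 → 5098
Group 2: 5788 * 0.969 = 5609
Group 3: 7020 * 0.96 = 6739
Group 4: 8550 * 0.961 = 8217
Group 5: 8310 * 0.967 = 8036
Net migration: Group 1 − 90 → 5008; Group 2 + 320 → 5929; Group 3 + 150 → 6889; Group 4 + 140 → 8357; Group 5 − 290 → 7746
→ [5008, 5929, 6889, 8357, 7746]
Total after period 3: 5008 + 5929 + 6889 + 8357 + 7746 = 33929

33929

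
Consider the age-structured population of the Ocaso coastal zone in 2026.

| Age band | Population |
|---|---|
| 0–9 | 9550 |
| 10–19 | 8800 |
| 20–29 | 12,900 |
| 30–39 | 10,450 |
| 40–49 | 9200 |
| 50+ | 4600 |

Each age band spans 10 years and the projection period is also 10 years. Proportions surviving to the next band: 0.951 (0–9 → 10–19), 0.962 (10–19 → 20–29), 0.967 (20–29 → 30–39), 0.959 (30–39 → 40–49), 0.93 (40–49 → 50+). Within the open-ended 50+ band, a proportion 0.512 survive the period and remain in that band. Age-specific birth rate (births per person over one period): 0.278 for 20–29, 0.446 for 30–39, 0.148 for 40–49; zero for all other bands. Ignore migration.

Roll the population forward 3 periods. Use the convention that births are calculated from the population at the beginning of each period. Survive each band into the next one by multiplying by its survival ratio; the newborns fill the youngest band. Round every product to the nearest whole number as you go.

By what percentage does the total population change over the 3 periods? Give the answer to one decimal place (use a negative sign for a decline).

(Bands numbered youngest = 1 to oldest = 6.)
After projecting period 1:
Births: 12900 × 0.278 = 3586  |  10450 × 0.446 = 4661  |  9200 × 0.148 = 1362 — total 9609
Band 2: 9550 × 0.951 = 9082
Band 3: 8800 × 0.962 = 8466
Band 4: 12900 × 0.967 = 12474
Band 5: 10450 × 0.959 = 10022
Band 6: 9200 × 0.93 + 4600 × 0.512 = 8556 + 2355 = 10911
Population now: 0–9=9609, 10–19=9082, 20–29=8466, 30–39=12474, 40–49=10022, 50+=10911
After projecting period 2:
Births: 8466 × 0.278 = 2354  |  12474 × 0.446 = 5563  |  10022 × 0.148 = 1483 — total 9400
Band 2: 9609 × 0.951 = 9138
Band 3: 9082 × 0.962 = 8737
Band 4: 8466 × 0.967 = 8187
Band 5: 12474 × 0.959 = 11963
Band 6: 10022 × 0.93 + 10911 × 0.512 = 9320 + 5586 = 14906
Population now: 0–9=9400, 10–19=9138, 20–29=8737, 30–39=8187, 40–49=11963, 50+=14906
After projecting period 3:
Births: 8737 × 0.278 = 2429  |  8187 × 0.446 = 3651  |  11963 × 0.148 = 1771 — total 7851
Band 2: 9400 × 0.951 = 8939
Band 3: 9138 × 0.962 = 8791
Band 4: 8737 × 0.967 = 8449
Band 5: 8187 × 0.959 = 7851
Band 6: 11963 × 0.93 + 14906 × 0.512 = 11126 + 7632 = 18758
Population now: 0–9=7851, 10–19=8939, 20–29=8791, 30–39=8449, 40–49=7851, 50+=18758
Total: 55500 → 60639; change = 5139; percentage change = 9.3%

9.3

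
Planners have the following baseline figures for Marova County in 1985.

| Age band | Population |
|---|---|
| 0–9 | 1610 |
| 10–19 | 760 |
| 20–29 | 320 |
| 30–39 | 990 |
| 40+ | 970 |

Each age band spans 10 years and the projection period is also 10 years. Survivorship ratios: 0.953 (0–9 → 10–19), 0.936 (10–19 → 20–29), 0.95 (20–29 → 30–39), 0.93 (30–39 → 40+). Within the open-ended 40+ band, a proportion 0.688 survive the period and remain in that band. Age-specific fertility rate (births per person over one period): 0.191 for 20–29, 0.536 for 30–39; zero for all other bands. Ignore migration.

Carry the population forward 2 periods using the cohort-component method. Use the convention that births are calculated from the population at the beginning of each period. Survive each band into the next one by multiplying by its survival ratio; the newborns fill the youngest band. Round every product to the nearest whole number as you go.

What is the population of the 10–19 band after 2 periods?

564

(Groups numbered youngest = 1 to oldest = 5.)
After projecting period 1:
Births: 320 × 0.191 = 61 ; 990 × 0.536 = 531 ⇒ total 592
Group 2: 1610 × 0.953 = 1534
Group 3: 760 × 0.936 = 711
Group 4: 320 × 0.95 = 304
Group 5: 990 × 0.93 + 970 × 0.688 = 921 + 667 = 1588
→ [592, 1534, 711, 304, 1588]
After projecting period 2:
Births: 711 × 0.191 = 136 ; 304 × 0.536 = 163 ⇒ total 299
Group 2: 592 × 0.953 = 564
Group 3: 1534 × 0.936 = 1436
Group 4: 711 × 0.95 = 675
Group 5: 304 × 0.93 + 1588 × 0.688 = 283 + 1093 = 1376
→ [299, 564, 1436, 675, 1376]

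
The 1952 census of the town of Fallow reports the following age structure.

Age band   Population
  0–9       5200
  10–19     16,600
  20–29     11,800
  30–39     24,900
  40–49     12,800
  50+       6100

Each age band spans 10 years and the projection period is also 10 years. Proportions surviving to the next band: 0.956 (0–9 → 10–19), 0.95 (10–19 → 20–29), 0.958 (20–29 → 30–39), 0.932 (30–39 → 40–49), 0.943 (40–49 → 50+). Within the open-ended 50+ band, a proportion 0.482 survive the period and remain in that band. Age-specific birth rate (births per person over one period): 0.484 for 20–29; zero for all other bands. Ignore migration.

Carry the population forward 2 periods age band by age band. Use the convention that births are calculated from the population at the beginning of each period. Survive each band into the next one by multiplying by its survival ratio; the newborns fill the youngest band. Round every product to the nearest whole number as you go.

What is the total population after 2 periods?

72577

After projecting period 1:
Births: 11800 * 0.484 = 5711
10–19: 5200 * 0.956 = 4971
20–29: 16600 * 0.95 = 15770
30–39: 11800 * 0.958 = 11304
40–49: 24900 * 0.932 = 23207
50+: 12800 * 0.943 + 6100 * 0.482 = 12070 + 2940 = 15010
End of period: [5711, 4971, 15770, 11304, 23207, 15010]
After projecting period 2:
Births: 15770 * 0.484 = 7633
10–19: 5711 * 0.956 = 5460
20–29: 4971 * 0.95 = 4722
30–39: 15770 * 0.958 = 15108
40–49: 11304 * 0.932 = 10535
50+: 23207 * 0.943 + 15010 * 0.482 = 21884 + 7235 = 29119
End of period: [7633, 5460, 4722, 15108, 10535, 29119]
Total after period 2: 7633 + 5460 + 4722 + 15108 + 10535 + 29119 = 72577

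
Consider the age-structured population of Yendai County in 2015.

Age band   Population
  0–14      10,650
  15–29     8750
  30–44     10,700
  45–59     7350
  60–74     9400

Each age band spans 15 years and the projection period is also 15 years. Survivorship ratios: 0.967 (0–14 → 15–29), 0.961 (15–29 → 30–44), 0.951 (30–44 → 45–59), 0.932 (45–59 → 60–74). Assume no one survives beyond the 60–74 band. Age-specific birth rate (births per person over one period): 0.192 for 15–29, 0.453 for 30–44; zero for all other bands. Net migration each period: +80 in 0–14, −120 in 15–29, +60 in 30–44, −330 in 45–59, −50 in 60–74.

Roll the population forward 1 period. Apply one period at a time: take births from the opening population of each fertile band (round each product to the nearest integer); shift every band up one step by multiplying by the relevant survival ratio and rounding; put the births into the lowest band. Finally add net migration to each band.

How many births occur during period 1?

Numbering the bands 1..5 from youngest to oldest:
After projecting period 1:
Births: 8750 × 0.192 = 1680 ; 10700 × 0.453 = 4847 → 6527
Band 2: 10650 × 0.967 = 10299
Band 3: 8750 × 0.961 = 8409
Band 4: 10700 × 0.951 = 10176
Band 5: 7350 × 0.932 = 6850
Net migration: Band 1 + 80 → 6607; Band 2 − 120 → 10179; Band 3 + 60 → 8469; Band 4 − 330 → 9846; Band 5 − 50 → 6800
Giving 6607 / 10179 / 8469 / 9846 / 6800.

6527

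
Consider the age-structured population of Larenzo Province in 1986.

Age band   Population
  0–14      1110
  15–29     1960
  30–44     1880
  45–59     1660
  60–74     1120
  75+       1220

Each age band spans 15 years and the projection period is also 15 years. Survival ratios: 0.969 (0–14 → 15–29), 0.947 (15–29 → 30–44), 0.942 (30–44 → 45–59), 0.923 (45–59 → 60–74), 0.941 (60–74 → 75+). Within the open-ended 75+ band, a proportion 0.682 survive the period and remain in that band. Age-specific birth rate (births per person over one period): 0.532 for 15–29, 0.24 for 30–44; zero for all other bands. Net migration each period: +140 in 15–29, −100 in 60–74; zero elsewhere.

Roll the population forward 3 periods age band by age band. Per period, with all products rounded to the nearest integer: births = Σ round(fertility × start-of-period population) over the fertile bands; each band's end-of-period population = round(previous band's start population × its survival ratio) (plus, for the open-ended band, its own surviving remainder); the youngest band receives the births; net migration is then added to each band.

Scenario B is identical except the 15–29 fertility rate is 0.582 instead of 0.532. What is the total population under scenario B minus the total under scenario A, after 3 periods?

284

After projecting period 1:
Births: 1960 * 0.532 = 1043 ; 1880 * 0.24 = 451 ⇒ total 1494
15–29: 1110 * 0.969 = 1076
30–44: 1960 * 0.947 = 1856
45–59: 1880 * 0.942 = 1771
60–74: 1660 * 0.923 = 1532
75+: 1120 * 0.941 + 1220 * 0.682 = 1054 + 832 = 1886
Net migration: 15–29 + 140 → 1216; 60–74 − 100 → 1432
Population now: 0–14=1494, 15–29=1216, 30–44=1856, 45–59=1771, 60–74=1432, 75+=1886
After projecting period 2:
Births: 1216 * 0.532 = 647 ; 1856 * 0.24 = 445 ⇒ total 1092
15–29: 1494 * 0.969 = 1448
30–44: 1216 * 0.947 = 1152
45–59: 1856 * 0.942 = 1748
60–74: 1771 * 0.923 = 1635
75+: 1432 * 0.941 + 1886 * 0.682 = 1348 + 1286 = 2634
Net migration: 15–29 + 140 → 1588; 60–74 − 100 → 1535
Population now: 0–14=1092, 15–29=1588, 30–44=1152, 45–59=1748, 60–74=1535, 75+=2634
After projecting period 3:
Births: 1588 * 0.532 = 845 ; 1152 * 0.24 = 276 ⇒ total 1121
15–29: 1092 * 0.969 = 1058
30–44: 1588 * 0.947 = 1504
45–59: 1152 * 0.942 = 1085
60–74: 1748 * 0.923 = 1613
75+: 1535 * 0.941 + 2634 * 0.682 = 1444 + 1796 = 3240
Net migration: 15–29 + 140 → 1198; 60–74 − 100 → 1513
Population now: 0–14=1121, 15–29=1198, 30–44=1504, 45–59=1085, 60–74=1513, 75+=3240
Scenario A total after 3 periods: 9661
Scenario B projection —
After projecting period 1:
Births: 1960 * 0.582 = 1141 ; 1880 * 0.24 = 451 ⇒ total 1592
15–29: 1110 * 0.969 = 1076
30–44: 1960 * 0.947 = 1856
45–59: 1880 * 0.942 = 1771
60–74: 1660 * 0.923 = 1532
75+: 1120 * 0.941 + 1220 * 0.682 = 1054 + 832 = 1886
Net migration: 15–29 + 140 → 1216; 60–74 − 100 → 1432
Population now: 0–14=1592, 15–29=1216, 30–44=1856, 45–59=1771, 60–74=1432, 75+=1886
After projecting period 2:
Births: 1216 * 0.582 = 708 ; 1856 * 0.24 = 445 ⇒ total 1153
15–29: 1592 * 0.969 = 1543
30–44: 1216 * 0.947 = 1152
45–59: 1856 * 0.942 = 1748
60–74: 1771 * 0.923 = 1635
75+: 1432 * 0.941 + 1886 * 0.682 = 1348 + 1286 = 2634
Net migration: 15–29 + 140 → 1683; 60–74 − 100 → 1535
Population now: 0–14=1153, 15–29=1683, 30–44=1152, 45–59=1748, 60–74=1535, 75+=2634
After projecting period 3:
Births: 1683 * 0.582 = 980 ; 1152 * 0.24 = 276 ⇒ total 1256
15–29: 1153 * 0.969 = 1117
30–44: 1683 * 0.947 = 1594
45–59: 1152 * 0.942 = 1085
60–74: 1748 * 0.923 = 1613
75+: 1535 * 0.941 + 2634 * 0.682 = 1444 + 1796 = 3240
Net migration: 15–29 + 140 → 1257; 60–74 − 100 → 1513
Population now: 0–14=1256, 15–29=1257, 30–44=1594, 45–59=1085, 60–74=1513, 75+=3240
Scenario B total after 3 periods: 9945
Difference B − A = 9945 − 9661 = 284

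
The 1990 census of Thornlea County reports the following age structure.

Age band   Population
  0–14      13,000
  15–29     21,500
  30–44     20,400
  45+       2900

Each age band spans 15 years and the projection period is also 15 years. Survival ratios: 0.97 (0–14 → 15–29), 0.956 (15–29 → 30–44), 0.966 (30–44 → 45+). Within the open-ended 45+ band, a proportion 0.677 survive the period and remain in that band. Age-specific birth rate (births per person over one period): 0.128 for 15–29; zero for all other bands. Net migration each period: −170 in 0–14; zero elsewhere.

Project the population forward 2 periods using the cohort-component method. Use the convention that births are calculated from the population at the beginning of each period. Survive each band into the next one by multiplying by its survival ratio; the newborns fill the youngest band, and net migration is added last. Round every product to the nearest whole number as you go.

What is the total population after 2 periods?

— Period 1 —
Births: 21500 × 0.128 = 2752
15–29: 13000 × 0.97 = 12610
30–44: 21500 × 0.956 = 20554
45+: 20400 × 0.966 + 2900 × 0.677 = 19706 + 1963 = 21669
Net migration: 0–14 − 170 → 2582
End of period: [2582, 12610, 20554, 21669]
— Period 2 —
Births: 12610 × 0.128 = 1614
15–29: 2582 × 0.97 = 2505
30–44: 12610 × 0.956 = 12055
45+: 20554 × 0.966 + 21669 × 0.677 = 19855 + 14670 = 34525
Net migration: 0–14 − 170 → 1444
End of period: [1444, 2505, 12055, 34525]
Total after period 2: 1444 + 2505 + 12055 + 34525 = 50529

50529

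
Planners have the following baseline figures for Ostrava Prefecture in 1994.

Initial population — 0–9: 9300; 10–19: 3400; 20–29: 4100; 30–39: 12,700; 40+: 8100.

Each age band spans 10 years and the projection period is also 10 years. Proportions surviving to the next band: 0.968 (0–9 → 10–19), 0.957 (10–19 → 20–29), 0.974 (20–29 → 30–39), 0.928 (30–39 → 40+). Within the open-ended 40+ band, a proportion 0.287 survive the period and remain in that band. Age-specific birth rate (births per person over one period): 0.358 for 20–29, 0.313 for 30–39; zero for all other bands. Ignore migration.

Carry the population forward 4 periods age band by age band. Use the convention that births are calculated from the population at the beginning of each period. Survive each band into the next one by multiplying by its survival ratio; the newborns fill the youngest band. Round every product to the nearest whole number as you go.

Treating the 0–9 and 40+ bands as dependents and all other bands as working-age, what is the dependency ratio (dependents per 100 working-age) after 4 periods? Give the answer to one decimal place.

— Period 1 —
Births: 4100 * 0.358 = 1468  |  12700 * 0.313 = 3975 — total 5443
10–19: 9300 * 0.968 = 9002
20–29: 3400 * 0.957 = 3254
30–39: 4100 * 0.974 = 3993
40+: 12700 * 0.928 + 8100 * 0.287 = 11786 + 2325 = 14111
Population now: 0–9=5443, 10–19=9002, 20–29=3254, 30–39=3993, 40+=14111
— Period 2 —
Births: 3254 * 0.358 = 1165  |  3993 * 0.313 = 1250 — total 2415
10–19: 5443 * 0.968 = 5269
20–29: 9002 * 0.957 = 8615
30–39: 3254 * 0.974 = 3169
40+: 3993 * 0.928 + 14111 * 0.287 = 3706 + 4050 = 7756
Population now: 0–9=2415, 10–19=5269, 20–29=8615, 30–39=3169, 40+=7756
— Period 3 —
Births: 8615 * 0.358 = 3084  |  3169 * 0.313 = 992 — total 4076
10–19: 2415 * 0.968 = 2338
20–29: 5269 * 0.957 = 5042
30–39: 8615 * 0.974 = 8391
40+: 3169 * 0.928 + 7756 * 0.287 = 2941 + 2226 = 5167
Population now: 0–9=4076, 10–19=2338, 20–29=5042, 30–39=8391, 40+=5167
— Period 4 —
Births: 5042 * 0.358 = 1805  |  8391 * 0.313 = 2626 — total 4431
10–19: 4076 * 0.968 = 3946
20–29: 2338 * 0.957 = 2237
30–39: 5042 * 0.974 = 4911
40+: 8391 * 0.928 + 5167 * 0.287 = 7787 + 1483 = 9270
Population now: 0–9=4431, 10–19=3946, 20–29=2237, 30–39=4911, 40+=9270
Dependents (band 0–9 + band 40+) = 4431 + 9270 = 13701; working-age = 11094; ratio = 13701/11094 × 100 = 123.5

123.5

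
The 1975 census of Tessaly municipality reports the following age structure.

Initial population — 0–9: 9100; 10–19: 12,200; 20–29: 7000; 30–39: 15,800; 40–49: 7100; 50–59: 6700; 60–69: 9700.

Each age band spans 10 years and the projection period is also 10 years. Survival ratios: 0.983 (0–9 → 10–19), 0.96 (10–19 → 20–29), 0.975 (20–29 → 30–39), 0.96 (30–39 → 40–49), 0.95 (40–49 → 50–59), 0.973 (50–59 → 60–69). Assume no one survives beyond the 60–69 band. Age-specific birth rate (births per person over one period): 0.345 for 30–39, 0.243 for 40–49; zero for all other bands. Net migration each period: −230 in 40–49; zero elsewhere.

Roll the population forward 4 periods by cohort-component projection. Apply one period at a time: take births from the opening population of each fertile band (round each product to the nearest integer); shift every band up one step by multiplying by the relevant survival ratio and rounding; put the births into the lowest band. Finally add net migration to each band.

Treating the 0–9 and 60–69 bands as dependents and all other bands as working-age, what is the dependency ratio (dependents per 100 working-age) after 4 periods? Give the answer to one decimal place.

(Groups numbered youngest = 1 to oldest = 7.)
— Period 1 —
Births: 15800 × 0.345 = 5451 ; 7100 × 0.243 = 1725 → total 7176
Group 2: 9100 × 0.983 = 8945
Group 3: 12200 × 0.96 = 11712
Group 4: 7000 × 0.975 = 6825
Group 5: 15800 × 0.96 = 15168
Group 6: 7100 × 0.95 = 6745
Group 7: 6700 × 0.973 = 6519
Net migration: Group 5 − 230 → 14938
Giving 7176 / 8945 / 11712 / 6825 / 14938 / 6745 / 6519.
— Period 2 —
Births: 6825 × 0.345 = 2355 ; 14938 × 0.243 = 3630 → total 5985
Group 2: 7176 × 0.983 = 7054
Group 3: 8945 × 0.96 = 8587
Group 4: 11712 × 0.975 = 11419
Group 5: 6825 × 0.96 = 6552
Group 6: 14938 × 0.95 = 14191
Group 7: 6745 × 0.973 = 6563
Net migration: Group 5 − 230 → 6322
Giving 5985 / 7054 / 8587 / 11419 / 6322 / 14191 / 6563.
— Period 3 —
Births: 11419 × 0.345 = 3940 ; 6322 × 0.243 = 1536 → total 5476
Group 2: 5985 × 0.983 = 5883
Group 3: 7054 × 0.96 = 6772
Group 4: 8587 × 0.975 = 8372
Group 5: 11419 × 0.96 = 10962
Group 6: 6322 × 0.95 = 6006
Group 7: 14191 × 0.973 = 13808
Net migration: Group 5 − 230 → 10732
Giving 5476 / 5883 / 6772 / 8372 / 10732 / 6006 / 13808.
— Period 4 —
Births: 8372 × 0.345 = 2888 ; 10732 × 0.243 = 2608 → total 5496
Group 2: 5476 × 0.983 = 5383
Group 3: 5883 × 0.96 = 5648
Group 4: 6772 × 0.975 = 6603
Group 5: 8372 × 0.96 = 8037
Group 6: 10732 × 0.95 = 10195
Group 7: 6006 × 0.973 = 5844
Net migration: Group 5 − 230 → 7807
Giving 5496 / 5383 / 5648 / 6603 / 7807 / 10195 / 5844.
Dependents (band 0–9 + band 60–69) = 5496 + 5844 = 11340; working-age = 35636; ratio = 11340/35636 × 100 = 31.8

31.8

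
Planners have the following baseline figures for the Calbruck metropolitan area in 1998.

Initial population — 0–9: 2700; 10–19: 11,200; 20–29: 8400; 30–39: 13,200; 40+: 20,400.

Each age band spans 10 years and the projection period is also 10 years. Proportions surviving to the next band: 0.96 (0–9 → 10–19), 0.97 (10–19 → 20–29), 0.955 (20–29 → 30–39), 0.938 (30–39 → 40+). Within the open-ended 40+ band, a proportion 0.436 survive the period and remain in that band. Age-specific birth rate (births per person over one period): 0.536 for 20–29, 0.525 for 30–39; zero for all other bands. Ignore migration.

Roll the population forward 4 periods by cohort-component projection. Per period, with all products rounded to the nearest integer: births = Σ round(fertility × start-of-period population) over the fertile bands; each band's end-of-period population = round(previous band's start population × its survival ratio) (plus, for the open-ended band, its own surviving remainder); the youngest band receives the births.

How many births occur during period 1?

11432

[period 1]
Births: 8400 × 0.536 = 4502 ; 13200 × 0.525 = 6930 ⇒ total 11432
10–19: 2700 × 0.96 = 2592
20–29: 11200 × 0.97 = 10864
30–39: 8400 × 0.955 = 8022
40+: 13200 × 0.938 + 20400 × 0.436 = 12382 + 8894 = 21276
Population now: 0–9=11432, 10–19=2592, 20–29=10864, 30–39=8022, 40+=21276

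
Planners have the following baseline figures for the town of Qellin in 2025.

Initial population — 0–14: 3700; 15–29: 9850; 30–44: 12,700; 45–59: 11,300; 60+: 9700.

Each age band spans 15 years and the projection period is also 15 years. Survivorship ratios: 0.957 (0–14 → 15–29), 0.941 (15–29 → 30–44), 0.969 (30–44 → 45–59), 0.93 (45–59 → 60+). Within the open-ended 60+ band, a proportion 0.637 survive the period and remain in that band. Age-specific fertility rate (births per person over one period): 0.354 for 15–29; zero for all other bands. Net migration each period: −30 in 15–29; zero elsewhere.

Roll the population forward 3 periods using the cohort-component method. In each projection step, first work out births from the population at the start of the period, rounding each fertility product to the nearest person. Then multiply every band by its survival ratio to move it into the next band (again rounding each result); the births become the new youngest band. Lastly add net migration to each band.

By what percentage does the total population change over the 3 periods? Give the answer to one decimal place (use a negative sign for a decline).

-34.3

Call the groups 1 to 5, youngest first.
After projecting period 1:
Births: 9850 × 0.354 = 3487
Group 2: 3700 × 0.957 = 3541
Group 3: 9850 × 0.941 = 9269
Group 4: 12700 × 0.969 = 12306
Group 5: 11300 × 0.93 + 9700 × 0.637 = 10509 + 6179 = 16688
Net migration: Group 2 − 30 → 3511
→ [3487, 3511, 9269, 12306, 16688]
After projecting period 2:
Births: 3511 × 0.354 = 1243
Group 2: 3487 × 0.957 = 3337
Group 3: 3511 × 0.941 = 3304
Group 4: 9269 × 0.969 = 8982
Group 5: 12306 × 0.93 + 16688 × 0.637 = 11445 + 10630 = 22075
Net migration: Group 2 − 30 → 3307
→ [1243, 3307, 3304, 8982, 22075]
After projecting period 3:
Births: 3307 × 0.354 = 1171
Group 2: 1243 × 0.957 = 1190
Group 3: 3307 × 0.941 = 3112
Group 4: 3304 × 0.969 = 3202
Group 5: 8982 × 0.93 + 22075 × 0.637 = 8353 + 14062 = 22415
Net migration: Group 2 − 30 → 1160
→ [1171, 1160, 3112, 3202, 22415]
Total: 47250 → 31060; change = -16190; percentage change = -34.3%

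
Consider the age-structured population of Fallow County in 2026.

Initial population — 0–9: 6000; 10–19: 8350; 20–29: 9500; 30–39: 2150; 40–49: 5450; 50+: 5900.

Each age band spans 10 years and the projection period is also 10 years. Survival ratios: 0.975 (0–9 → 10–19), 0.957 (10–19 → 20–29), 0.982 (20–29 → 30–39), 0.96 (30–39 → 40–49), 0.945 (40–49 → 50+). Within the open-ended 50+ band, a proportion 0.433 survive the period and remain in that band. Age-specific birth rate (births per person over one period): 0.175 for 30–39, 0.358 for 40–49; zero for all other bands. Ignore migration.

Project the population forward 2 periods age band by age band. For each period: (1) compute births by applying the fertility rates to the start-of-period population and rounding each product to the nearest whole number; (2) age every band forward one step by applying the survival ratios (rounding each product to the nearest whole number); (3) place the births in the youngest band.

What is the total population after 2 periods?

Numbering the groups 1..6 from youngest to oldest:
After projecting period 1:
Births: 2150 × 0.175 = 376 ; 5450 × 0.358 = 1951 → 2327
Group 2: 6000 × 0.975 = 5850
Group 3: 8350 × 0.957 = 7991
Group 4: 9500 × 0.982 = 9329
Group 5: 2150 × 0.96 = 2064
Group 6: 5450 × 0.945 + 5900 × 0.433 = 5150 + 2555 = 7705
End of period: [2327, 5850, 7991, 9329, 2064, 7705]
After projecting period 2:
Births: 9329 × 0.175 = 1633 ; 2064 × 0.358 = 739 → 2372
Group 2: 2327 × 0.975 = 2269
Group 3: 5850 × 0.957 = 5598
Group 4: 7991 × 0.982 = 7847
Group 5: 9329 × 0.96 = 8956
Group 6: 2064 × 0.945 + 7705 × 0.433 = 1950 + 3336 = 5286
End of period: [2372, 2269, 5598, 7847, 8956, 5286]
Total after period 2: 2372 + 2269 + 5598 + 7847 + 8956 + 5286 = 32328

32328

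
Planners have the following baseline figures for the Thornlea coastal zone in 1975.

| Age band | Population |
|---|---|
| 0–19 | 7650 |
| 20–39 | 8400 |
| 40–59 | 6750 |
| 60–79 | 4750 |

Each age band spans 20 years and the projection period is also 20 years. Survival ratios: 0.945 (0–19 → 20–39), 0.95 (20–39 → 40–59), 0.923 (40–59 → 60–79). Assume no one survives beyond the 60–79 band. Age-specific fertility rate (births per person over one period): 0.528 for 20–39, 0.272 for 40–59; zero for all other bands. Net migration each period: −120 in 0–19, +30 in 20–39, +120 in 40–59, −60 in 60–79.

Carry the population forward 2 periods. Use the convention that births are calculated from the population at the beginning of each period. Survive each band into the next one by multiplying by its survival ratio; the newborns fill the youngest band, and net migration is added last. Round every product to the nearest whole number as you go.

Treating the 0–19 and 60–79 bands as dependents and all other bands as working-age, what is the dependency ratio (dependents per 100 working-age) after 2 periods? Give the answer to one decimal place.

103.7

Let group 1 be 0–19 through group 4 = 60–79.
Period 1.
Births: 8400 * 0.528 = 4435, 6750 * 0.272 = 1836 ⇒ total 6271
Group 2: 7650 * 0.945 = 7229
Group 3: 8400 * 0.95 = 7980
Group 4: 6750 * 0.923 = 6230
Net migration: Group 1 − 120 → 6151; Group 2 + 30 → 7259; Group 3 + 120 → 8100; Group 4 − 60 → 6170
→ [6151, 7259, 8100, 6170]
Period 2.
Births: 7259 * 0.528 = 3833, 8100 * 0.272 = 2203 ⇒ total 6036
Group 2: 6151 * 0.945 = 5813
Group 3: 7259 * 0.95 = 6896
Group 4: 8100 * 0.923 = 7476
Net migration: Group 1 − 120 → 5916; Group 2 + 30 → 5843; Group 3 + 120 → 7016; Group 4 − 60 → 7416
→ [5916, 5843, 7016, 7416]
Dependents (band 0–19 + band 60–79) = 5916 + 7416 = 13332; working-age = 12859; ratio = 13332/12859 × 100 = 103.7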